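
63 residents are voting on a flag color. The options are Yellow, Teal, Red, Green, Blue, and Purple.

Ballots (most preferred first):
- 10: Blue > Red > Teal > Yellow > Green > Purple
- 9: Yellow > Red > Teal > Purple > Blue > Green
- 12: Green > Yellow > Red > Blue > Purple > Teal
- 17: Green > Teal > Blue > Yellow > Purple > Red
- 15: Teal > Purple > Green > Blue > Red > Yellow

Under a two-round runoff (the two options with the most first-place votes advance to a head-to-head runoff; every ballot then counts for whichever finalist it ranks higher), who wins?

Round 1 first-place votes: Yellow 9, Teal 15, Red 0, Green 29, Blue 10, Purple 0. Green and Teal advance.
Runoff: Green is ranked above Teal on 29 ballots, Teal above Green on 34.

Teal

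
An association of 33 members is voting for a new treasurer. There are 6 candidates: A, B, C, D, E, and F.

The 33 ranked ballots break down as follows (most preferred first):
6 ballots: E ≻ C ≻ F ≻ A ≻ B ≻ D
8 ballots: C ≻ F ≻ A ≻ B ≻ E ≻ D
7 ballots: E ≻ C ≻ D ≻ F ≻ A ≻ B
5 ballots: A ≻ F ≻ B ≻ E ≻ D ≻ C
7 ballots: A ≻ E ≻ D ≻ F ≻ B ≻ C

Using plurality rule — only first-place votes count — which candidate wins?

E

First-place votes: A 12, B 0, C 8, D 0, E 13, F 0.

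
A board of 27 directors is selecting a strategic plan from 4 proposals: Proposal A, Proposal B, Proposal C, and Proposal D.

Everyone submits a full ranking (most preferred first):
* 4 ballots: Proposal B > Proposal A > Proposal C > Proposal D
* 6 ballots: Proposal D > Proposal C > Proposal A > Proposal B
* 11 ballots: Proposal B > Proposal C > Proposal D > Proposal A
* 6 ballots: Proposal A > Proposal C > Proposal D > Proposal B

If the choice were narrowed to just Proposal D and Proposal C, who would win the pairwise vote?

Proposal C

Proposal D is ranked above Proposal C on 6 ballots; Proposal C above Proposal D on 21.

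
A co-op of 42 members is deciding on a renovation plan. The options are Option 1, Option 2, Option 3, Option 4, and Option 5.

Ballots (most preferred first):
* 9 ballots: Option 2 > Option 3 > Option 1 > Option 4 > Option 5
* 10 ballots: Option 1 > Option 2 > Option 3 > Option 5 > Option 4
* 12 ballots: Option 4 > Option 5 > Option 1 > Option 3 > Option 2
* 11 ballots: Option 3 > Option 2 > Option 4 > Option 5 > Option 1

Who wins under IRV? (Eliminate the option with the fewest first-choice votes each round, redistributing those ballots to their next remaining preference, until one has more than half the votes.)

Round 1: Option 1 10, Option 2 9, Option 3 11, Option 4 12, Option 5 0. Option 5 eliminated.
Round 2: Option 1 10, Option 2 9, Option 3 11, Option 4 12. Option 2 eliminated.
Round 3: Option 1 10, Option 3 20, Option 4 12. Option 1 eliminated.
Round 4: Option 3 30, Option 4 12. Option 3 has a majority (≥22).

Option 3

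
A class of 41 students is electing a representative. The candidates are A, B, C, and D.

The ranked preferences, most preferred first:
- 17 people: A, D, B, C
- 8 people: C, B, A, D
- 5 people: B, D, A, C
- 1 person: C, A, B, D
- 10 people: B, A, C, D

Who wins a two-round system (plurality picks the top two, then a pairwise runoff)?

B

Round 1 first-place votes: A 17, B 15, C 9, D 0. A and B advance.
Runoff: A is ranked above B on 18 ballots, B above A on 23.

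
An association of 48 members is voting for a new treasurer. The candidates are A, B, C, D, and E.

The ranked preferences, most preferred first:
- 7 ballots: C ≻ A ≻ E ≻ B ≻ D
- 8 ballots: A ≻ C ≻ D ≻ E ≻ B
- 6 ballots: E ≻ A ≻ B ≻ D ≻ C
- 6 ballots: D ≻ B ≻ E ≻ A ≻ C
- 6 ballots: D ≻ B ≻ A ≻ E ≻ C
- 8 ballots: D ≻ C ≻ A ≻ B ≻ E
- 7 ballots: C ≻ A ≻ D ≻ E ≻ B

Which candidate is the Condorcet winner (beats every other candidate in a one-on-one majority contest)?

A

A vs B: 36–12
A vs C: 26–22
A vs D: 28–20
A vs E: 36–12
A beats every other candidate.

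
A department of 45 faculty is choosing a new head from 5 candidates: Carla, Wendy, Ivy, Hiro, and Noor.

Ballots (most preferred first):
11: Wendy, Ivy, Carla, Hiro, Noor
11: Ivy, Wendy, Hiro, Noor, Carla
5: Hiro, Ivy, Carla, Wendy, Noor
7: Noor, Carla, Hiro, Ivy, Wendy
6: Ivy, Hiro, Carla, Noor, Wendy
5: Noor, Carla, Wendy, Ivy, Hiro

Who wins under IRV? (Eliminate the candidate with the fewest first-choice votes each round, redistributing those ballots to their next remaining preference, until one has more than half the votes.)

Round 1: Carla 0, Wendy 11, Ivy 17, Hiro 5, Noor 12. Carla eliminated.
Round 2: Wendy 11, Ivy 17, Hiro 5, Noor 12. Hiro eliminated.
Round 3: Wendy 11, Ivy 22, Noor 12. Wendy eliminated.
Round 4: Ivy 33, Noor 12. Ivy has a majority (≥23).

Ivy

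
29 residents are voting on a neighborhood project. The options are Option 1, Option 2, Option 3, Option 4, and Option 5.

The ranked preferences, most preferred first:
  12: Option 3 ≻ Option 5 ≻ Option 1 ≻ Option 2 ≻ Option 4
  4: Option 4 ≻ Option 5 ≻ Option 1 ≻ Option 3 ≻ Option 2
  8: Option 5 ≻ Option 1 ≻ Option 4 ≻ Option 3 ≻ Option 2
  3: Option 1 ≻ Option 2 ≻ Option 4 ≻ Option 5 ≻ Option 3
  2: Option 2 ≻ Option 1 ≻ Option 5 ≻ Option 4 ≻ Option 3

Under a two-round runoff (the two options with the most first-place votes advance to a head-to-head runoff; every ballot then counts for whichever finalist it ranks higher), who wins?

Round 1 first-place votes: Option 1 3, Option 2 2, Option 3 12, Option 4 4, Option 5 8. Option 3 and Option 5 advance.
Runoff: Option 3 is ranked above Option 5 on 12 ballots, Option 5 above Option 3 on 17.

Option 5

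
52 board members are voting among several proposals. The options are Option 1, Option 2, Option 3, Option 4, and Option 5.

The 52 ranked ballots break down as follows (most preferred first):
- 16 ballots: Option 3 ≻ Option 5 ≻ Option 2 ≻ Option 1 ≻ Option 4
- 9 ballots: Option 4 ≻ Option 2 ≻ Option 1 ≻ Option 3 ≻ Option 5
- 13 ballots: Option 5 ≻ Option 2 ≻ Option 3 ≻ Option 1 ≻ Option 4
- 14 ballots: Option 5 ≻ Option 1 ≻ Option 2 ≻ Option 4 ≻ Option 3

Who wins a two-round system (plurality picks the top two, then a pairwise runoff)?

Round 1 first-place votes: Option 1 0, Option 2 0, Option 3 16, Option 4 9, Option 5 27. Option 5 and Option 3 advance.
Runoff: Option 5 is ranked above Option 3 on 27 ballots, Option 3 above Option 5 on 25.

Option 5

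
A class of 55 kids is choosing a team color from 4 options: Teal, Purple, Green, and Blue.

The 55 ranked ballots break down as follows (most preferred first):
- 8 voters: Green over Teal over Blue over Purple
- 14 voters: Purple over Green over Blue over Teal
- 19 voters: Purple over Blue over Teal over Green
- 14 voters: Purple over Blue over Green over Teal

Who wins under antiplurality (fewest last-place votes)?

Blue

Last-place votes: Teal 28, Purple 8, Green 19, Blue 0.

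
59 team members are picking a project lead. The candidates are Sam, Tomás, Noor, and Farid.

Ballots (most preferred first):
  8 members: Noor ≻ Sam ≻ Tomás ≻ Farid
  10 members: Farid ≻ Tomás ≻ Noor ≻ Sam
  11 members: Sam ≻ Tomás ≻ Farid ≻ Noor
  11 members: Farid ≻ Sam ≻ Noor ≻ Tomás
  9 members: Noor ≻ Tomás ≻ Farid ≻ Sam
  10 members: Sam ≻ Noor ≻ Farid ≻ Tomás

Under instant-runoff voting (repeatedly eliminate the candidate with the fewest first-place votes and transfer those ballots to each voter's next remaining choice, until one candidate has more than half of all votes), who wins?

Round 1: Sam 21, Tomás 0, Noor 17, Farid 21. Tomás eliminated.
Round 2: Sam 21, Noor 17, Farid 21. Noor eliminated.
Round 3: Sam 29, Farid 30. Farid has a majority (≥30).

Farid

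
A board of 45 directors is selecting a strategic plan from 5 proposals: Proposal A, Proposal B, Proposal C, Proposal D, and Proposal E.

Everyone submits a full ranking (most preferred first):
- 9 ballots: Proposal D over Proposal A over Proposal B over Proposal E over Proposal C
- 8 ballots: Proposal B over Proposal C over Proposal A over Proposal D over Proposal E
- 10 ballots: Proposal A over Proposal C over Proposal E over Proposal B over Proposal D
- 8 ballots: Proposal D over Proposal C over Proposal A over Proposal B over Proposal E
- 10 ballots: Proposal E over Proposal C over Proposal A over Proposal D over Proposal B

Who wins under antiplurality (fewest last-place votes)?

Last-place votes: Proposal A 0, Proposal B 10, Proposal C 9, Proposal D 10, Proposal E 16.

Proposal A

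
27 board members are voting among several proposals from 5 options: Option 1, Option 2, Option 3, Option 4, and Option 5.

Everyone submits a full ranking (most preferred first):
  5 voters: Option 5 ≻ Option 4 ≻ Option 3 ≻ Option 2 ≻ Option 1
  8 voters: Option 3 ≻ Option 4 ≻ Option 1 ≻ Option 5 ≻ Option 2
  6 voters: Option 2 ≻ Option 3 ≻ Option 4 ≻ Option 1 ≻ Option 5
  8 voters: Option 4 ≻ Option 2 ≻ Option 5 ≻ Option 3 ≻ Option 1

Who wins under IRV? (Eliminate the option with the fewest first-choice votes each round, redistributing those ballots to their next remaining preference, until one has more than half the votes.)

Round 1: Option 1 0, Option 2 6, Option 3 8, Option 4 8, Option 5 5. Option 1 eliminated.
Round 2: Option 2 6, Option 3 8, Option 4 8, Option 5 5. Option 5 eliminated.
Round 3: Option 2 6, Option 3 8, Option 4 13. Option 2 eliminated.
Round 4: Option 3 14, Option 4 13. Option 3 has a majority (≥14).

Option 3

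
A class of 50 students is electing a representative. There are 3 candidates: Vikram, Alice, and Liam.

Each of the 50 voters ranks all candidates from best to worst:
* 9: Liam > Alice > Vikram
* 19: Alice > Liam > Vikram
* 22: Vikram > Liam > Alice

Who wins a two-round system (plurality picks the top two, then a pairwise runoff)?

Round 1 first-place votes: Vikram 22, Alice 19, Liam 9. Vikram and Alice advance.
Runoff: Vikram is ranked above Alice on 22 ballots, Alice above Vikram on 28.

Alice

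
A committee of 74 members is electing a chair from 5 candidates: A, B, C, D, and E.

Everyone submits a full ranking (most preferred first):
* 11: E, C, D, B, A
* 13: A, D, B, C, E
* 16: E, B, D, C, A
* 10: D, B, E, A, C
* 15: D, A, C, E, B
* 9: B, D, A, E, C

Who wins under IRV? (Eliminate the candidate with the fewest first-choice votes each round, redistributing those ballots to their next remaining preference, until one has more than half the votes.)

D

Round 1: A 13, B 9, C 0, D 25, E 27. C eliminated.
Round 2: A 13, B 9, D 25, E 27. B eliminated.
Round 3: A 13, D 34, E 27. A eliminated.
Round 4: D 47, E 27. D has a majority (≥38).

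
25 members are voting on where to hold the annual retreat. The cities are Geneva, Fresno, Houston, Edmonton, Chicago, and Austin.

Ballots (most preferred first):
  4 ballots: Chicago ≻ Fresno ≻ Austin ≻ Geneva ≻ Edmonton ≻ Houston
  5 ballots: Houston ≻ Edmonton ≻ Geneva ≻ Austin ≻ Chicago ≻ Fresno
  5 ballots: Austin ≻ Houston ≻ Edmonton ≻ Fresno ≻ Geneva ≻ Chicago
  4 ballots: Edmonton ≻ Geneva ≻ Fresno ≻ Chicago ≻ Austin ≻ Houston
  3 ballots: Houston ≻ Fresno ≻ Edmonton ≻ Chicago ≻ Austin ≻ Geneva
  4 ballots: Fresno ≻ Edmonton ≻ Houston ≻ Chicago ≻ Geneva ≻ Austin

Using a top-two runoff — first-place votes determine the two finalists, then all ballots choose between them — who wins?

Round 1 first-place votes: Geneva 0, Fresno 4, Houston 8, Edmonton 4, Chicago 4, Austin 5. Houston and Austin advance.
Runoff: Houston is ranked above Austin on 12 ballots, Austin above Houston on 13.

Austin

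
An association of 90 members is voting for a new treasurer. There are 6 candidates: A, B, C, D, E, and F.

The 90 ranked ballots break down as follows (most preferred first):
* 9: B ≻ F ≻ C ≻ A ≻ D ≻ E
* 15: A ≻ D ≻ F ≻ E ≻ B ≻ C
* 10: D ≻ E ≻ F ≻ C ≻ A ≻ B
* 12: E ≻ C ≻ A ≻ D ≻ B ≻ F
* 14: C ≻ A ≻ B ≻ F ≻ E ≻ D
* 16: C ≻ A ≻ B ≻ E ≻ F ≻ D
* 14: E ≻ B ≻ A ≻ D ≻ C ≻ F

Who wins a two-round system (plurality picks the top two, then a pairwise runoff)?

E

Round 1 first-place votes: A 15, B 9, C 30, D 10, E 26, F 0. C and E advance.
Runoff: C is ranked above E on 39 ballots, E above C on 51.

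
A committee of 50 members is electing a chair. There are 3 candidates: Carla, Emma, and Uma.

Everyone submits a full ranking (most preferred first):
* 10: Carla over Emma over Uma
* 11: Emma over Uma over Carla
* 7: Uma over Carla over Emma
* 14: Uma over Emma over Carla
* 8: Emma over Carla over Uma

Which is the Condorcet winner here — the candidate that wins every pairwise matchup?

Emma

Emma vs Carla: 33–17
Emma vs Uma: 29–21
Emma beats every other candidate.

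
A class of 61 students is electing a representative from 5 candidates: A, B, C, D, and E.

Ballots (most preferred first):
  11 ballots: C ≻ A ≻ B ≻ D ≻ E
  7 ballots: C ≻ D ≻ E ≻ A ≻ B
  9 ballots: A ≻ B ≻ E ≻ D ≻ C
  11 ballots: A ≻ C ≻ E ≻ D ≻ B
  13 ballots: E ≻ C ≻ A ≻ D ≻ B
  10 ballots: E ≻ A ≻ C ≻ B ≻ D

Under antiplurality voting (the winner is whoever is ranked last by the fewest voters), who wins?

A

Last-place votes: A 0, B 31, C 9, D 10, E 11.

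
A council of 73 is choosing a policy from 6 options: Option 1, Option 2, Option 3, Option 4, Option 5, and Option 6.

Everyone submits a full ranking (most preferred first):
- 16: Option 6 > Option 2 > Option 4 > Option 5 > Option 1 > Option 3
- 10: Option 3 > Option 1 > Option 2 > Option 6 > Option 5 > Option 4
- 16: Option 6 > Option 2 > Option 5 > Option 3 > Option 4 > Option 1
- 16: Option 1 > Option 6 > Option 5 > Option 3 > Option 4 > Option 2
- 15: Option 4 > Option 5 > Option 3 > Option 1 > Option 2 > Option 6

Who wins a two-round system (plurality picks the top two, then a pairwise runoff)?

Round 1 first-place votes: Option 1 16, Option 2 0, Option 3 10, Option 4 15, Option 5 0, Option 6 32. Option 6 and Option 1 advance.
Runoff: Option 6 is ranked above Option 1 on 32 ballots, Option 1 above Option 6 on 41.

Option 1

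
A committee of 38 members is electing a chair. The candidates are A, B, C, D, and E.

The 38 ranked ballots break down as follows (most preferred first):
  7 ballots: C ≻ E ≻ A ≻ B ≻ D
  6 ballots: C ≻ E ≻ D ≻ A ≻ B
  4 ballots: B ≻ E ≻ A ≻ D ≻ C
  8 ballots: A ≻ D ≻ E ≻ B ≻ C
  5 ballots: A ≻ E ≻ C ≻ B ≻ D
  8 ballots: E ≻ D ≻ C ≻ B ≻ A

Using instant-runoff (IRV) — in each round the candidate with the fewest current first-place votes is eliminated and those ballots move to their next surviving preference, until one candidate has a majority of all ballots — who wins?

C

Round 1: A 13, B 4, C 13, D 0, E 8. D eliminated.
Round 2: A 13, B 4, C 13, E 8. B eliminated.
Round 3: A 13, C 13, E 12. E eliminated.
Round 4: A 17, C 21. C has a majority (≥20).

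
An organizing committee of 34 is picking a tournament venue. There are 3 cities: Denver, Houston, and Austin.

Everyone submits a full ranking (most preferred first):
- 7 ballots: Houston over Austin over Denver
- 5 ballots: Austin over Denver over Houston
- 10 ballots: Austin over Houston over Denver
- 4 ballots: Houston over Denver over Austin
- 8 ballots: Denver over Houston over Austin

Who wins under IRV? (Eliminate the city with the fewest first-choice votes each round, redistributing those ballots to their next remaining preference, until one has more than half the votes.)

Round 1: Denver 8, Houston 11, Austin 15. Denver eliminated.
Round 2: Houston 19, Austin 15. Houston has a majority (≥18).

Houston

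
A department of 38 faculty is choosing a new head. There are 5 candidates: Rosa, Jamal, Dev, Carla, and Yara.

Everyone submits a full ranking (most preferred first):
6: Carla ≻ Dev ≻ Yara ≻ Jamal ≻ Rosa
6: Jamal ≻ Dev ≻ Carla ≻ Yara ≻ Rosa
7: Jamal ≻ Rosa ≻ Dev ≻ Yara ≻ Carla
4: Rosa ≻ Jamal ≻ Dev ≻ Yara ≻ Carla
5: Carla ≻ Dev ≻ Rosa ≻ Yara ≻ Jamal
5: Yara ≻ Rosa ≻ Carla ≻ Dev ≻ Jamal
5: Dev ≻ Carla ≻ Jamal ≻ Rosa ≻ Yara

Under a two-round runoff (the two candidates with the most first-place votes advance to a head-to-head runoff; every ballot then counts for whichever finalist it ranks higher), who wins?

Carla

Round 1 first-place votes: Rosa 4, Jamal 13, Dev 5, Carla 11, Yara 5. Jamal and Carla advance.
Runoff: Jamal is ranked above Carla on 17 ballots, Carla above Jamal on 21.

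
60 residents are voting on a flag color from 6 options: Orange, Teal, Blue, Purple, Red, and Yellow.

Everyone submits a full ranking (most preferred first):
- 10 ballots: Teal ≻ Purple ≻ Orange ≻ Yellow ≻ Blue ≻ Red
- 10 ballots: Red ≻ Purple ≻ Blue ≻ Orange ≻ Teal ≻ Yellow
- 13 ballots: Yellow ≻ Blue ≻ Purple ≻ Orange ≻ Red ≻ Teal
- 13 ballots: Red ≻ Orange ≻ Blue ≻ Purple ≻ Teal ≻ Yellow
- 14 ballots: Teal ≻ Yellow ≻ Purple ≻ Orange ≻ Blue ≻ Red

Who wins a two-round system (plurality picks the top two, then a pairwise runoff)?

Round 1 first-place votes: Orange 0, Teal 24, Blue 0, Purple 0, Red 23, Yellow 13. Teal and Red advance.
Runoff: Teal is ranked above Red on 24 ballots, Red above Teal on 36.

Red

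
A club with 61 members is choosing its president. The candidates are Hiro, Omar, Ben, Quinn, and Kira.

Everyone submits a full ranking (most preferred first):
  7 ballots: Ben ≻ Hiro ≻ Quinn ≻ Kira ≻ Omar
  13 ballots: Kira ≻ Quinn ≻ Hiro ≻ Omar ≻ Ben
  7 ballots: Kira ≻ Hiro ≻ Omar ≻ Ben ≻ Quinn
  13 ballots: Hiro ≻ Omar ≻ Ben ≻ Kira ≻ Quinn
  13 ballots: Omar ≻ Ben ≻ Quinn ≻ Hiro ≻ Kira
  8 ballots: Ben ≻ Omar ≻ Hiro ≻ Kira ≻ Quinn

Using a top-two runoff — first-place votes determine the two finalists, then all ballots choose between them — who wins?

Ben

Round 1 first-place votes: Hiro 13, Omar 13, Ben 15, Quinn 0, Kira 20. Kira and Ben advance.
Runoff: Kira is ranked above Ben on 20 ballots, Ben above Kira on 41.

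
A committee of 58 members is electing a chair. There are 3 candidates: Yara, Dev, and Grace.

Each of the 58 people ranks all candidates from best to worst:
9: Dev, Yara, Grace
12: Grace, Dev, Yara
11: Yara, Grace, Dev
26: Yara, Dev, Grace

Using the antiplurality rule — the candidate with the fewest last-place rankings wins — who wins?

Dev

Last-place votes: Yara 12, Dev 11, Grace 35.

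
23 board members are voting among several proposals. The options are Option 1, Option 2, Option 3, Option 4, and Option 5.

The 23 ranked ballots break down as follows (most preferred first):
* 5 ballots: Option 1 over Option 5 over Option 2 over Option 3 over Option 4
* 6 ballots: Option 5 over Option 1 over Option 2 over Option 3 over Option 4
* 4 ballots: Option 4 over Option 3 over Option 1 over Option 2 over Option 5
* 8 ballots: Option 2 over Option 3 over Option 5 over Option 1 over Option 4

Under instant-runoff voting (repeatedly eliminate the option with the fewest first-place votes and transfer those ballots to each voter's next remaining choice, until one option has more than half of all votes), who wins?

Round 1: Option 1 5, Option 2 8, Option 3 0, Option 4 4, Option 5 6. Option 3 eliminated.
Round 2: Option 1 5, Option 2 8, Option 4 4, Option 5 6. Option 4 eliminated.
Round 3: Option 1 9, Option 2 8, Option 5 6. Option 5 eliminated.
Round 4: Option 1 15, Option 2 8. Option 1 has a majority (≥12).

Option 1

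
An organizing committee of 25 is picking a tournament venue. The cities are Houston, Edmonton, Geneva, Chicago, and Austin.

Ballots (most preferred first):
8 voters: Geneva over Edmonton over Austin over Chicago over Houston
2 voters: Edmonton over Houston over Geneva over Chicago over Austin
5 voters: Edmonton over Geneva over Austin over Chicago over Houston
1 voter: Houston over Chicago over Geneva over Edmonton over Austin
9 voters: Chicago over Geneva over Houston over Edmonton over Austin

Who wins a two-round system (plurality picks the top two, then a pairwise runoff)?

Geneva

Round 1 first-place votes: Houston 1, Edmonton 7, Geneva 8, Chicago 9, Austin 0. Chicago and Geneva advance.
Runoff: Chicago is ranked above Geneva on 10 ballots, Geneva above Chicago on 15.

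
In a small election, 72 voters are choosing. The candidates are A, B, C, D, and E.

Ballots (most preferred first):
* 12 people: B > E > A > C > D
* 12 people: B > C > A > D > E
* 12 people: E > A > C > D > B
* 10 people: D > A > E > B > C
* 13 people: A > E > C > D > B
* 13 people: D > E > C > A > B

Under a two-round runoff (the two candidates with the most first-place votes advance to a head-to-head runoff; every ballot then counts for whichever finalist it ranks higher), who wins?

D

Round 1 first-place votes: A 13, B 24, C 0, D 23, E 12. B and D advance.
Runoff: B is ranked above D on 24 ballots, D above B on 48.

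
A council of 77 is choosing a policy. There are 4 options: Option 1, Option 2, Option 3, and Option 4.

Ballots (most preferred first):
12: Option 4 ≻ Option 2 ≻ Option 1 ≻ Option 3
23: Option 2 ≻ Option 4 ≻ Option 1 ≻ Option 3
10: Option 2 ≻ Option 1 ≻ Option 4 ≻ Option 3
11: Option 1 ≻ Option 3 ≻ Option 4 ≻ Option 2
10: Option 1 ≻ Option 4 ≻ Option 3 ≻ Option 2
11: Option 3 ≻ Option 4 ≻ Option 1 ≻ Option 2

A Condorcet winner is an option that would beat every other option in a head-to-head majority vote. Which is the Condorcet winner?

Option 4

Option 4 vs Option 1: 46–31
Option 4 vs Option 2: 44–33
Option 4 vs Option 3: 55–22
Option 4 beats every other option.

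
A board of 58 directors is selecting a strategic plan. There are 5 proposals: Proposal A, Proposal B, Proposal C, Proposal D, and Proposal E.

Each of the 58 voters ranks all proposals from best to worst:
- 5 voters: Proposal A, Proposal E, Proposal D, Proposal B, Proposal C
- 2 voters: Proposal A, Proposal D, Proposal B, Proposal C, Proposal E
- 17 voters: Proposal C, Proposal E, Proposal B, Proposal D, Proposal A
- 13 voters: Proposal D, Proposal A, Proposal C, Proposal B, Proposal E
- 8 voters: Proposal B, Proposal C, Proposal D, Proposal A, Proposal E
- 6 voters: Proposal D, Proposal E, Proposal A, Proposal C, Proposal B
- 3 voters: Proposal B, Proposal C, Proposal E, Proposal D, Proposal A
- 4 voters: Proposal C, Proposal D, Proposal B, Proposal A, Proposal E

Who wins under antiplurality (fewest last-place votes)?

Proposal D

Last-place votes: Proposal A 20, Proposal B 6, Proposal C 5, Proposal D 0, Proposal E 27.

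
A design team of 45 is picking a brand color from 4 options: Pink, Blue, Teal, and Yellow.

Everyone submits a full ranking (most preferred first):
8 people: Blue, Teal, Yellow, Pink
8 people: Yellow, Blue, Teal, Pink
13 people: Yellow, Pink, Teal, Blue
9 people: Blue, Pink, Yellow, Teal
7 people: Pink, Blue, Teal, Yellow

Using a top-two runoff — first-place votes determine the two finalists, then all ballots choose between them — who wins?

Blue

Round 1 first-place votes: Pink 7, Blue 17, Teal 0, Yellow 21. Yellow and Blue advance.
Runoff: Yellow is ranked above Blue on 21 ballots, Blue above Yellow on 24.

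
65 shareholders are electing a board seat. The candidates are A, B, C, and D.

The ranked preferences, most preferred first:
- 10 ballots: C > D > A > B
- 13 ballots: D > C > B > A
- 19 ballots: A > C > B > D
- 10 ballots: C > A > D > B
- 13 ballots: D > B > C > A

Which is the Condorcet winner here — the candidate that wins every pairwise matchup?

C

C vs A: 46–19
C vs B: 52–13
C vs D: 39–26
C beats every other candidate.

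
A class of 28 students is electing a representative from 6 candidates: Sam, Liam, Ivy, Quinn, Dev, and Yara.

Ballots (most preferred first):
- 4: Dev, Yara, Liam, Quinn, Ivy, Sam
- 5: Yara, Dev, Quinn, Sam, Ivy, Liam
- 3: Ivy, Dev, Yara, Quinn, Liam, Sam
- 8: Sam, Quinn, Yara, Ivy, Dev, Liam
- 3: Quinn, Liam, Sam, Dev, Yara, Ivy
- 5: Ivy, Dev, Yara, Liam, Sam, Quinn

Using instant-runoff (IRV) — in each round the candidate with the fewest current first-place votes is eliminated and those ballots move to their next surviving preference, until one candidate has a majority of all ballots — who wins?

Yara

Round 1: Sam 8, Liam 0, Ivy 8, Quinn 3, Dev 4, Yara 5. Liam eliminated.
Round 2: Sam 8, Ivy 8, Quinn 3, Dev 4, Yara 5. Quinn eliminated.
Round 3: Sam 11, Ivy 8, Dev 4, Yara 5. Dev eliminated.
Round 4: Sam 11, Ivy 8, Yara 9. Ivy eliminated.
Round 5: Sam 11, Yara 17. Yara has a majority (≥15).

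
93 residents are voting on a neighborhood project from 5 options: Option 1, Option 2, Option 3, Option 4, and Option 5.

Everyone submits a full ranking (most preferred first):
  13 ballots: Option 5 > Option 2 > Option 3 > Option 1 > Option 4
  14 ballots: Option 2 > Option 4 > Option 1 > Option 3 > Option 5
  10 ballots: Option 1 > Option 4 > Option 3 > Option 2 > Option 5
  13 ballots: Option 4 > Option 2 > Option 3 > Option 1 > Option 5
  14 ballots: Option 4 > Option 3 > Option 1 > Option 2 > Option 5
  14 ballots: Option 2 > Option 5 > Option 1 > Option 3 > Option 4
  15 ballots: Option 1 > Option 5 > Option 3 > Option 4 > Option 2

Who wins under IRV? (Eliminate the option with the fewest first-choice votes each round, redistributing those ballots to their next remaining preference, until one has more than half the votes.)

Option 4

Round 1: Option 1 25, Option 2 28, Option 3 0, Option 4 27, Option 5 13. Option 3 eliminated.
Round 2: Option 1 25, Option 2 28, Option 4 27, Option 5 13. Option 5 eliminated.
Round 3: Option 1 25, Option 2 41, Option 4 27. Option 1 eliminated.
Round 4: Option 2 41, Option 4 52. Option 4 has a majority (≥47).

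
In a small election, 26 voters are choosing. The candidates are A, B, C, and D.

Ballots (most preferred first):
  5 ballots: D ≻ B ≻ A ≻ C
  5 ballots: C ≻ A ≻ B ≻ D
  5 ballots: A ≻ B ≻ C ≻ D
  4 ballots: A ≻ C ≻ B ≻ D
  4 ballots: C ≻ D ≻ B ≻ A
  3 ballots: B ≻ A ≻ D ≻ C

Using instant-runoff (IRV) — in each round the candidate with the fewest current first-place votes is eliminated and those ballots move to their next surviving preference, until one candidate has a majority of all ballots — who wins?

Round 1: A 9, B 3, C 9, D 5. B eliminated.
Round 2: A 12, C 9, D 5. D eliminated.
Round 3: A 17, C 9. A has a majority (≥14).

A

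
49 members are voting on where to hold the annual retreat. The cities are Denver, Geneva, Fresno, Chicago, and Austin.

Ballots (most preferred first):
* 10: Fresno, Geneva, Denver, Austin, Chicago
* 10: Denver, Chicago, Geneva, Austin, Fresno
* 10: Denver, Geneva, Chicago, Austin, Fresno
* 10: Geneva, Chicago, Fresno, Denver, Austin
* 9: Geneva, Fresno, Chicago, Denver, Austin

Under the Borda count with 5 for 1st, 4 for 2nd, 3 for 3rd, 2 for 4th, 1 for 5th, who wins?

Denver: 10×3 + 10×5 + 10×5 + 10×2 + 9×2 = 168
Geneva: 10×4 + 10×3 + 10×4 + 10×5 + 9×5 = 205
Fresno: 10×5 + 10×1 + 10×1 + 10×3 + 9×4 = 136
Chicago: 10×1 + 10×4 + 10×3 + 10×4 + 9×3 = 147
Austin: 10×2 + 10×2 + 10×2 + 10×1 + 9×1 = 79

Geneva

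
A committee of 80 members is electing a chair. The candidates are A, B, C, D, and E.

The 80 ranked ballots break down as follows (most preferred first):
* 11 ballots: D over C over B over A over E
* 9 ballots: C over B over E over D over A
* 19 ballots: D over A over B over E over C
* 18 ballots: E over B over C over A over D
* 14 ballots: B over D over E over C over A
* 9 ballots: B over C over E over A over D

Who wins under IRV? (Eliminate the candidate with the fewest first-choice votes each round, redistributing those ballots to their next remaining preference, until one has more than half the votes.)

Round 1: A 0, B 23, C 9, D 30, E 18. A eliminated.
Round 2: B 23, C 9, D 30, E 18. C eliminated.
Round 3: B 32, D 30, E 18. E eliminated.
Round 4: B 50, D 30. B has a majority (≥41).

B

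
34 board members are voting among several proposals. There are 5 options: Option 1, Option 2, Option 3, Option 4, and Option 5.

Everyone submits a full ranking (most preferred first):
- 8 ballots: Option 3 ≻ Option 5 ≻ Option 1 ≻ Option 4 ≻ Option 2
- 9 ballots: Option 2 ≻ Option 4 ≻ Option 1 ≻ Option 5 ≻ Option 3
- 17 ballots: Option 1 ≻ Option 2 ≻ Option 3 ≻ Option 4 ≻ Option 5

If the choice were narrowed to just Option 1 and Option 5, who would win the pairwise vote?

Option 1

Option 1 is ranked above Option 5 on 26 ballots; Option 5 above Option 1 on 8.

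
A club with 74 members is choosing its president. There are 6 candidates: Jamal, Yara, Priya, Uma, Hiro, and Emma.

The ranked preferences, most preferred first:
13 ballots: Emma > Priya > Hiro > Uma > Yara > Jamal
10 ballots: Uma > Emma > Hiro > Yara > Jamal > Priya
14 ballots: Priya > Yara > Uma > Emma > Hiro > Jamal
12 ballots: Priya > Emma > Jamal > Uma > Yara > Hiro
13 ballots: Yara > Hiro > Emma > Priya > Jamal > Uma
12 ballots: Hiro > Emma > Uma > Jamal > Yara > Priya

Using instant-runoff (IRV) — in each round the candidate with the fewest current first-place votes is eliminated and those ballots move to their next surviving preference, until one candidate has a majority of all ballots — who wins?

Emma

Round 1: Jamal 0, Yara 13, Priya 26, Uma 10, Hiro 12, Emma 13. Jamal eliminated.
Round 2: Yara 13, Priya 26, Uma 10, Hiro 12, Emma 13. Uma eliminated.
Round 3: Yara 13, Priya 26, Hiro 12, Emma 23. Hiro eliminated.
Round 4: Yara 13, Priya 26, Emma 35. Yara eliminated.
Round 5: Priya 26, Emma 48. Emma has a majority (≥38).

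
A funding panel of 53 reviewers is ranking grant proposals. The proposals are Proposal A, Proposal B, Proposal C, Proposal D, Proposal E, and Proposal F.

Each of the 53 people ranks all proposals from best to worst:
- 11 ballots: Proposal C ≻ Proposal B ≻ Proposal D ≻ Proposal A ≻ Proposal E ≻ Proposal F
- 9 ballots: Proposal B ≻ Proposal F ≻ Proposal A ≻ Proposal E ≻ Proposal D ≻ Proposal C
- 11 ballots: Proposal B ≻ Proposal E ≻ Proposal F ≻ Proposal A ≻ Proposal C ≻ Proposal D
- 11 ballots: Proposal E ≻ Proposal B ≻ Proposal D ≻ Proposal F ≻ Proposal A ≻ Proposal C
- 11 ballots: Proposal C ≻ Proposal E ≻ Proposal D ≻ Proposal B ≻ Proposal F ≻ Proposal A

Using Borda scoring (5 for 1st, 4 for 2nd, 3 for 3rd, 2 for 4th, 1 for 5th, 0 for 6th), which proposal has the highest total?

Proposal B

Proposal A: 11×2 + 9×3 + 11×2 + 11×1 + 11×0 = 82
Proposal B: 11×4 + 9×5 + 11×5 + 11×4 + 11×2 = 210
Proposal C: 11×5 + 9×0 + 11×1 + 11×0 + 11×5 = 121
Proposal D: 11×3 + 9×1 + 11×0 + 11×3 + 11×3 = 108
Proposal E: 11×1 + 9×2 + 11×4 + 11×5 + 11×4 = 172
Proposal F: 11×0 + 9×4 + 11×3 + 11×2 + 11×1 = 102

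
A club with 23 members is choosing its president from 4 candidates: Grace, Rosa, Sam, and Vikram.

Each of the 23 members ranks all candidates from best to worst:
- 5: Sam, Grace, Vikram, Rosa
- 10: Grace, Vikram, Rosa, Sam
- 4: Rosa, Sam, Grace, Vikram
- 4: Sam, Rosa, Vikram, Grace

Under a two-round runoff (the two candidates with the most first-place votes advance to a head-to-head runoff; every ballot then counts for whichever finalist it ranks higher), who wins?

Round 1 first-place votes: Grace 10, Rosa 4, Sam 9, Vikram 0. Grace and Sam advance.
Runoff: Grace is ranked above Sam on 10 ballots, Sam above Grace on 13.

Sam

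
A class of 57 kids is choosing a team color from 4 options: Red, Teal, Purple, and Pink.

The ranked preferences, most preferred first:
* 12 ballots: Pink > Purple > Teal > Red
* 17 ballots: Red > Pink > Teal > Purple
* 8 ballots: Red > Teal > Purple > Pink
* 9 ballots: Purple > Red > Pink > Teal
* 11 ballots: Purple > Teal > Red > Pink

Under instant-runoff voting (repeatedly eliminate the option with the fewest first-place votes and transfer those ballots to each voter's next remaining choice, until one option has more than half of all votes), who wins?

Purple

Round 1: Red 25, Teal 0, Purple 20, Pink 12. Teal eliminated.
Round 2: Red 25, Purple 20, Pink 12. Pink eliminated.
Round 3: Red 25, Purple 32. Purple has a majority (≥29).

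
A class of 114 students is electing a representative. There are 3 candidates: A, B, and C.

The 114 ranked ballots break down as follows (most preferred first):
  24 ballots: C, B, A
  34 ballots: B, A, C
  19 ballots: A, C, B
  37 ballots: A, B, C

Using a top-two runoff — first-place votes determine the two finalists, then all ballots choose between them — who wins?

B

Round 1 first-place votes: A 56, B 34, C 24. A and B advance.
Runoff: A is ranked above B on 56 ballots, B above A on 58.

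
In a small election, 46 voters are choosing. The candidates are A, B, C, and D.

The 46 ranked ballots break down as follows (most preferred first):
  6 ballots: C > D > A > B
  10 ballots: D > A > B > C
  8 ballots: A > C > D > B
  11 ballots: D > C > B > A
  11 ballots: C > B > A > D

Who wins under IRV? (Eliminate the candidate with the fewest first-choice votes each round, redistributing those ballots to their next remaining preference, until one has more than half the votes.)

C

Round 1: A 8, B 0, C 17, D 21. B eliminated.
Round 2: A 8, C 17, D 21. A eliminated.
Round 3: C 25, D 21. C has a majority (≥24).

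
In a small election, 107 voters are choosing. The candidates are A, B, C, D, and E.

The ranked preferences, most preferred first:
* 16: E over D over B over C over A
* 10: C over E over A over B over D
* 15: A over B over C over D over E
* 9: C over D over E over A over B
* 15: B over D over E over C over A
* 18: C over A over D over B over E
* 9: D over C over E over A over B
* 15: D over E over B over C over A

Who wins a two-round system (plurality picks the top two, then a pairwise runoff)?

Round 1 first-place votes: A 15, B 15, C 37, D 24, E 16. C and D advance.
Runoff: C is ranked above D on 52 ballots, D above C on 55.

D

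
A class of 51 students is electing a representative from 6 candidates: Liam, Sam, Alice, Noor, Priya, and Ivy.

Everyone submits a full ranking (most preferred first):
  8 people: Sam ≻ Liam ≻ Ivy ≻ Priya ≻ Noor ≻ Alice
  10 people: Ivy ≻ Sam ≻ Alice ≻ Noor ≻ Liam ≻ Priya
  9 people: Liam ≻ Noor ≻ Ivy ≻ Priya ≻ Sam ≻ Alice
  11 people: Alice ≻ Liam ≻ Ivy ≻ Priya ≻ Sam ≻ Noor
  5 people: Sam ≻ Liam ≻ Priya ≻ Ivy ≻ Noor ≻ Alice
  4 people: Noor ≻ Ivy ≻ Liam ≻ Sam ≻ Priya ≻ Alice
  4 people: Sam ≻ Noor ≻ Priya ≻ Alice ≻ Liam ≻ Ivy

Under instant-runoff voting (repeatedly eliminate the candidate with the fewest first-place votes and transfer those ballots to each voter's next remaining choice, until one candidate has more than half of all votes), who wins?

Ivy

Round 1: Liam 9, Sam 17, Alice 11, Noor 4, Priya 0, Ivy 10. Priya eliminated.
Round 2: Liam 9, Sam 17, Alice 11, Noor 4, Ivy 10. Noor eliminated.
Round 3: Liam 9, Sam 17, Alice 11, Ivy 14. Liam eliminated.
Round 4: Sam 17, Alice 11, Ivy 23. Alice eliminated.
Round 5: Sam 17, Ivy 34. Ivy has a majority (≥26).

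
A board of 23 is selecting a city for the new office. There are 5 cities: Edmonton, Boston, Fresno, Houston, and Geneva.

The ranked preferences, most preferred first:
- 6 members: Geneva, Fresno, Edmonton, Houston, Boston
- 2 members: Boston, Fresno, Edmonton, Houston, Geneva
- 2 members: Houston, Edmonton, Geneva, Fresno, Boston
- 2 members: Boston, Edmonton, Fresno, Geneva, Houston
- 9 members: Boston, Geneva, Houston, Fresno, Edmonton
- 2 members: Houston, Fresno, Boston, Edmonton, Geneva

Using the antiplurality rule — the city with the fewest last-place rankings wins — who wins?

Last-place votes: Edmonton 9, Boston 8, Fresno 0, Houston 2, Geneva 4.

Fresno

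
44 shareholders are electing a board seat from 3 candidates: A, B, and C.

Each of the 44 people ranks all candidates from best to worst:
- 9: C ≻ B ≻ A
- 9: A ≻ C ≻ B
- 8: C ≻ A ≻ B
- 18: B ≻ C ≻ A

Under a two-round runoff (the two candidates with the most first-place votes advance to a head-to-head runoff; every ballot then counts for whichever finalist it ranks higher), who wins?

C

Round 1 first-place votes: A 9, B 18, C 17. B and C advance.
Runoff: B is ranked above C on 18 ballots, C above B on 26.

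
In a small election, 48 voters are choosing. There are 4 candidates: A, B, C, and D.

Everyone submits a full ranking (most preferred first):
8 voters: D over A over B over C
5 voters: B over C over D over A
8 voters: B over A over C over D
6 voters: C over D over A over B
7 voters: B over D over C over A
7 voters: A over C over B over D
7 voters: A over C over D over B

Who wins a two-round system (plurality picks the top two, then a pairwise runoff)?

Round 1 first-place votes: A 14, B 20, C 6, D 8. B and A advance.
Runoff: B is ranked above A on 20 ballots, A above B on 28.

A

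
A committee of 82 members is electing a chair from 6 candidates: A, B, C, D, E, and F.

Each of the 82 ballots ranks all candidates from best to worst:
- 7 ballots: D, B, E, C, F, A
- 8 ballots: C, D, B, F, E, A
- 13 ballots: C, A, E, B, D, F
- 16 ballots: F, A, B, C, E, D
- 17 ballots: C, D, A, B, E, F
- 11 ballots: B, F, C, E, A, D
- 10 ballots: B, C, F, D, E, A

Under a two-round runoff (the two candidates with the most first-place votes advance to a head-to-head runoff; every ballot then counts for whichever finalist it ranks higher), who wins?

Round 1 first-place votes: A 0, B 21, C 38, D 7, E 0, F 16. C and B advance.
Runoff: C is ranked above B on 38 ballots, B above C on 44.

B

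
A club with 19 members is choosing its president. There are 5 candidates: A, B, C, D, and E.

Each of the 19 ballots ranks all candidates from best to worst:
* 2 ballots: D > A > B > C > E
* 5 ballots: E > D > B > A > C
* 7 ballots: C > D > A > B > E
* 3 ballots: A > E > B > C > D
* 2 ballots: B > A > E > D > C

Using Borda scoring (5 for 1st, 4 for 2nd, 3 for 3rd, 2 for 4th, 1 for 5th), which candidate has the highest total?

A: 2×4 + 5×2 + 7×3 + 3×5 + 2×4 = 62
B: 2×3 + 5×3 + 7×2 + 3×3 + 2×5 = 54
C: 2×2 + 5×1 + 7×5 + 3×2 + 2×1 = 52
D: 2×5 + 5×4 + 7×4 + 3×1 + 2×2 = 65
E: 2×1 + 5×5 + 7×1 + 3×4 + 2×3 = 52

D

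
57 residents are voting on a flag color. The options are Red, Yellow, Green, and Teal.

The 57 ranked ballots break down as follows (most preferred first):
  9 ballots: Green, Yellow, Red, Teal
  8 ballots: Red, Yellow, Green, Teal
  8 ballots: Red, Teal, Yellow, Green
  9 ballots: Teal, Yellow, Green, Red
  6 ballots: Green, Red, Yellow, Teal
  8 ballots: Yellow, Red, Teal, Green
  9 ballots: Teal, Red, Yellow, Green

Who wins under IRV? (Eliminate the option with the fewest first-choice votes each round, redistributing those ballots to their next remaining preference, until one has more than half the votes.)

Red

Round 1: Red 16, Yellow 8, Green 15, Teal 18. Yellow eliminated.
Round 2: Red 24, Green 15, Teal 18. Green eliminated.
Round 3: Red 39, Teal 18. Red has a majority (≥29).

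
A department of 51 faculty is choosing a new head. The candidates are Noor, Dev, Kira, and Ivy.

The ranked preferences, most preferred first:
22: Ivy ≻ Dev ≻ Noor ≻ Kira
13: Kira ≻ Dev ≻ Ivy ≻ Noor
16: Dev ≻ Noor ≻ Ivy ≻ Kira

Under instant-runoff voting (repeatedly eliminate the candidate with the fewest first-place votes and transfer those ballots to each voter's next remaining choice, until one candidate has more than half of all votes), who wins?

Dev

Round 1: Noor 0, Dev 16, Kira 13, Ivy 22. Noor eliminated.
Round 2: Dev 16, Kira 13, Ivy 22. Kira eliminated.
Round 3: Dev 29, Ivy 22. Dev has a majority (≥26).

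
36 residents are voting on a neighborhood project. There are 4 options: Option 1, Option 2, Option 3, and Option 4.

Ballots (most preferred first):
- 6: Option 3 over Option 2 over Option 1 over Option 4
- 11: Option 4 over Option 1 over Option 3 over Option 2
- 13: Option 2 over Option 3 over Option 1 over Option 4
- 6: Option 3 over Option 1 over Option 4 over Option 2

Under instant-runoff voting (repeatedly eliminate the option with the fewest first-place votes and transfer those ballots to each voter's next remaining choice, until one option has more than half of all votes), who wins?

Round 1: Option 1 0, Option 2 13, Option 3 12, Option 4 11. Option 1 eliminated.
Round 2: Option 2 13, Option 3 12, Option 4 11. Option 4 eliminated.
Round 3: Option 2 13, Option 3 23. Option 3 has a majority (≥19).

Option 3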